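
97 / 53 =1.83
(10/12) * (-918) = -765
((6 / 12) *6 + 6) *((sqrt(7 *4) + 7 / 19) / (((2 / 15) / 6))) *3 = 8505 / 19 + 2430 *sqrt(7) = 6876.81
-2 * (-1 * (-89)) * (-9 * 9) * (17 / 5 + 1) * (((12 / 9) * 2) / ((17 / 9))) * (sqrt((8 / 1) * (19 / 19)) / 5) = 15225408 * sqrt(2) / 425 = 50663.48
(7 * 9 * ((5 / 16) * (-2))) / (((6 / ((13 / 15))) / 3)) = -273 / 16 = -17.06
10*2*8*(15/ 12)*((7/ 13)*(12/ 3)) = 430.77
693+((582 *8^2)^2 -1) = 1387414196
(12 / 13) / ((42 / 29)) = 58 / 91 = 0.64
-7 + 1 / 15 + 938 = 13966 / 15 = 931.07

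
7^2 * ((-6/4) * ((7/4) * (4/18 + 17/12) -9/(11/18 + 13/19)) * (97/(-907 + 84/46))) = -28452784087/885390432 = -32.14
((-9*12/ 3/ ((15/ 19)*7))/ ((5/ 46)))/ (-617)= 10488/ 107975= 0.10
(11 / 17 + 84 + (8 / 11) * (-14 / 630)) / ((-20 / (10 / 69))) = -712169 / 1161270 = -0.61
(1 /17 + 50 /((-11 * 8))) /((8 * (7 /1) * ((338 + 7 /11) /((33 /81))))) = -1397 /127663200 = -0.00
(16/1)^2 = 256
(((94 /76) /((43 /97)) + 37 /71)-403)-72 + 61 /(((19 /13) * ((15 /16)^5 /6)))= -3697101953059 /29366043750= -125.90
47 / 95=0.49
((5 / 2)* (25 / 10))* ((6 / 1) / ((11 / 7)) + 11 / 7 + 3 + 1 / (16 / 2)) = 131125 / 2464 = 53.22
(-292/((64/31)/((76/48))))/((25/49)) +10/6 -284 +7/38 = -65762207/91200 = -721.08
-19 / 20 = -0.95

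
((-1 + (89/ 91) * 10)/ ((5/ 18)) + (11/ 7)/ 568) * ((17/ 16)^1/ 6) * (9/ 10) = 416654241/ 82700800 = 5.04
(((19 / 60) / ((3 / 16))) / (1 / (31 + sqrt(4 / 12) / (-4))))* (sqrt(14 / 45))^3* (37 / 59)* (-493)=4852106* sqrt(70)* (-372 + sqrt(3)) / 5376375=-2795.80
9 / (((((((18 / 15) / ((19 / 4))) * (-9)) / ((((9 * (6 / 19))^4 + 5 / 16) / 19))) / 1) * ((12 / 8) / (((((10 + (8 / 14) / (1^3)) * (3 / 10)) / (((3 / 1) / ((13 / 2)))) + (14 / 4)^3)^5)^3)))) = -312772551220823920361898474090773574387064768808184255096533494217523 / 1214777679634326578799627468800000000000000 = -257473080436393087624126400.00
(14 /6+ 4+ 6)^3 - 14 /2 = 50464 /27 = 1869.04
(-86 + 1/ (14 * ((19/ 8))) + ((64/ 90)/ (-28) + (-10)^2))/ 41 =11974/ 35055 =0.34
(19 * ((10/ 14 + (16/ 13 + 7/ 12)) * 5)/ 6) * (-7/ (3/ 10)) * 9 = -1311475/ 156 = -8406.89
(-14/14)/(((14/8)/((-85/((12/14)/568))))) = 96560/3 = 32186.67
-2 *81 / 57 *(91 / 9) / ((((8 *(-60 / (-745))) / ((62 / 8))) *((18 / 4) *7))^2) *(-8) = 277357093 / 8273664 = 33.52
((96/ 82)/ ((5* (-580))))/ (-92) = 3/ 683675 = 0.00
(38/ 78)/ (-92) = -19/ 3588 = -0.01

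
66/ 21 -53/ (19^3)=150527/ 48013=3.14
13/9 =1.44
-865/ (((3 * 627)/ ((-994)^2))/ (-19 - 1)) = 17093022800/ 1881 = 9087199.79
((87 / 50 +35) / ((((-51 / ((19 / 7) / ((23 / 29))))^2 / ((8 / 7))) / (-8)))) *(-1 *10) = 35693762368 / 2359718235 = 15.13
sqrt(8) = 2 * sqrt(2) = 2.83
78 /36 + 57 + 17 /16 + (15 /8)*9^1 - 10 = 3221 /48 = 67.10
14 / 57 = 0.25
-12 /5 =-2.40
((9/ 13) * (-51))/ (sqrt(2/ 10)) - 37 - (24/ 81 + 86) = -3329/ 27 - 459 * sqrt(5)/ 13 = -202.25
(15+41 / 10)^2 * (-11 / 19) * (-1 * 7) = 2809037 / 1900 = 1478.44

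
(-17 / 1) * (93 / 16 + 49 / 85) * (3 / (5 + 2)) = -26067 / 560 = -46.55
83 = 83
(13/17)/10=13/170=0.08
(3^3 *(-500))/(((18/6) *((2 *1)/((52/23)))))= -117000/23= -5086.96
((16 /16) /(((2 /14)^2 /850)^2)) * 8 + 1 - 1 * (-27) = 13877780028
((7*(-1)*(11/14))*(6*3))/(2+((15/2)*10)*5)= -99/377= -0.26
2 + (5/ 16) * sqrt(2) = 5 * sqrt(2)/ 16 + 2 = 2.44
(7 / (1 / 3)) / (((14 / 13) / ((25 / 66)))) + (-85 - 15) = -4075 / 44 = -92.61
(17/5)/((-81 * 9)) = -17/3645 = -0.00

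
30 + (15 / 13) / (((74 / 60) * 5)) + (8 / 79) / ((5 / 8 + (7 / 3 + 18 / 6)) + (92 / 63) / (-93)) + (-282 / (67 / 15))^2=190819908755940444 / 47513171646473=4016.15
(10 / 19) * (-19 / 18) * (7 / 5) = -0.78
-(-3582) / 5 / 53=3582 / 265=13.52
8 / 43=0.19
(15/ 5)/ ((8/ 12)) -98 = -187/ 2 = -93.50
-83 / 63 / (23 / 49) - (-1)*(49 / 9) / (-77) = -728 / 253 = -2.88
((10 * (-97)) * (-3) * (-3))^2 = 76212900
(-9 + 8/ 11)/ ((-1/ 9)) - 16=643/ 11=58.45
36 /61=0.59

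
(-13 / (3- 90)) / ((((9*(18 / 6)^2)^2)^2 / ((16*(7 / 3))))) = 1456 / 11235194181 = 0.00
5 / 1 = 5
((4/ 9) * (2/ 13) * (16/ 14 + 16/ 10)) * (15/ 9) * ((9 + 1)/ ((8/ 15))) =1600/ 273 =5.86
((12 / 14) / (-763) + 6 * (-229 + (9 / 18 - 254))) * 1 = -15462201 / 5341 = -2895.00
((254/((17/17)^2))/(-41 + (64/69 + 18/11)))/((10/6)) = -578358/145865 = -3.97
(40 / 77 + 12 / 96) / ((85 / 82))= 16277 / 26180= 0.62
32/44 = 8/11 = 0.73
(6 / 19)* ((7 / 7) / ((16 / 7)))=21 / 152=0.14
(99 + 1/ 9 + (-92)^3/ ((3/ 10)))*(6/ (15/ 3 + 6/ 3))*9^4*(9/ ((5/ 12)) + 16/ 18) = -11489071578336/ 35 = -328259187952.46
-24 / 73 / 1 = -24 / 73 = -0.33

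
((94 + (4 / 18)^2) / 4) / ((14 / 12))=3809 / 189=20.15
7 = 7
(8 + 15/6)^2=110.25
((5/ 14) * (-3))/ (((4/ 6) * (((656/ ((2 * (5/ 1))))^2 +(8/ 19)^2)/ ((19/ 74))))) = -0.00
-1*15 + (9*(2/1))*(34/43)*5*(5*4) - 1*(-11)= 61028/43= 1419.26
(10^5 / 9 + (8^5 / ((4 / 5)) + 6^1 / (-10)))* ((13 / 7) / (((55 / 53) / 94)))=21679706074 / 2475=8759477.20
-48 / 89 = -0.54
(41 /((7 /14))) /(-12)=-41 /6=-6.83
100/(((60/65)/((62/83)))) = 20150/249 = 80.92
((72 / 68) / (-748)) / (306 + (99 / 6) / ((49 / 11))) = -0.00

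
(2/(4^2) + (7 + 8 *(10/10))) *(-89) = -10769/8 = -1346.12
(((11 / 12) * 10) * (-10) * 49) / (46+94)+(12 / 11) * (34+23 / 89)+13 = 214865 / 11748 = 18.29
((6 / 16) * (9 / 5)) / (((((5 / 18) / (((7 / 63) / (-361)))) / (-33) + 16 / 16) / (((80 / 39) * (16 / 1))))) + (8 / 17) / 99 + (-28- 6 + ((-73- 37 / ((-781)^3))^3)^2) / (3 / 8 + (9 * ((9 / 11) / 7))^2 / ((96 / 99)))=99813112990.09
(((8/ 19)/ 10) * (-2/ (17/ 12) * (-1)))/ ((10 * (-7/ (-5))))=48/ 11305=0.00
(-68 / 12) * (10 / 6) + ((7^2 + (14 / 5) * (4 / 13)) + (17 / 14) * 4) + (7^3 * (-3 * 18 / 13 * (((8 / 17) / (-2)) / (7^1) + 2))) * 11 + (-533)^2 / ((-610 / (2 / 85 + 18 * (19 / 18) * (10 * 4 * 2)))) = -738677.70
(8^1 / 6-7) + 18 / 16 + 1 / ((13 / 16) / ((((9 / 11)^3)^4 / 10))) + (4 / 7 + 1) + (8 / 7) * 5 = 94422591605475229 / 34271637873793320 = 2.76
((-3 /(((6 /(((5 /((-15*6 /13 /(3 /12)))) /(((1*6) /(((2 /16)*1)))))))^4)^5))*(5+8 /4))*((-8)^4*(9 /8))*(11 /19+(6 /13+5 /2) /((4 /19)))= -98722015288763500407907133 /791750400813962795679781266313856380441065030758472908252216613458853306412371542016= -0.00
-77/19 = -4.05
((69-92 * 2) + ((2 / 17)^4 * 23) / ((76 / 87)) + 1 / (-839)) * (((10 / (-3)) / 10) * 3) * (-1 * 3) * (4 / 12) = -153106821558 / 1331408261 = -115.00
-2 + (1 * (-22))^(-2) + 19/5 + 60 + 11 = 176181/2420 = 72.80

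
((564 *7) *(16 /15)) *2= 42112 /5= 8422.40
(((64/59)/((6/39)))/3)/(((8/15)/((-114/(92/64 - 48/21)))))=34944/59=592.27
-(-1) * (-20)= -20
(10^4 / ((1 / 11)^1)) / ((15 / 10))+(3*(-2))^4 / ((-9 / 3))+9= 218731 / 3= 72910.33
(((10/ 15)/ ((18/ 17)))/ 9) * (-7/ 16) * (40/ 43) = -595/ 20898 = -0.03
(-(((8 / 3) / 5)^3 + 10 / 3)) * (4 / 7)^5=-12044288 / 56723625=-0.21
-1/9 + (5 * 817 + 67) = 37367/9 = 4151.89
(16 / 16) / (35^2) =1 / 1225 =0.00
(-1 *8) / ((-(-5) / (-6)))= 48 / 5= 9.60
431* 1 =431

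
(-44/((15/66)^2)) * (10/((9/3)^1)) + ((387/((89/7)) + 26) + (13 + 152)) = -3495068/1335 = -2618.03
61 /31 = 1.97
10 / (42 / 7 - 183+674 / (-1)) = -10 / 851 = -0.01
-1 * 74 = -74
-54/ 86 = -27/ 43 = -0.63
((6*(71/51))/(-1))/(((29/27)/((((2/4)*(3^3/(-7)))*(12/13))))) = 621108/44863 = 13.84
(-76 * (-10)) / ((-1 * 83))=-760 / 83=-9.16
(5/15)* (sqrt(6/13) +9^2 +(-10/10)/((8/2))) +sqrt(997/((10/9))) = sqrt(78)/39 +323/12 +3* sqrt(9970)/10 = 57.10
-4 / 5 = -0.80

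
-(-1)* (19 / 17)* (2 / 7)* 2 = 76 / 119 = 0.64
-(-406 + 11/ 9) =3643/ 9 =404.78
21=21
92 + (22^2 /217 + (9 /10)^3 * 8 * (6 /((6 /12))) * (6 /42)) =403884 /3875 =104.23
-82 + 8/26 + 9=-945/13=-72.69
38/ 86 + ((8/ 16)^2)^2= 347/ 688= 0.50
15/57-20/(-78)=385/741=0.52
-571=-571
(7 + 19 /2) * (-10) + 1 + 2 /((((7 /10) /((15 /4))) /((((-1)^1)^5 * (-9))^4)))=490927 /7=70132.43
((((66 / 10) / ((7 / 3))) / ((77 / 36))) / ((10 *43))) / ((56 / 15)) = 243 / 294980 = 0.00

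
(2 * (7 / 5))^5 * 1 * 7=3764768 / 3125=1204.73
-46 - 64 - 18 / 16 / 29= -25529 / 232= -110.04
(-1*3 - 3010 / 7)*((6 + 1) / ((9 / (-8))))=24248 / 9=2694.22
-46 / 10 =-23 / 5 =-4.60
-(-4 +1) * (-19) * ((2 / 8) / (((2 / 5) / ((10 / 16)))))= -1425 / 64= -22.27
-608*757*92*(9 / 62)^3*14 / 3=-604430.72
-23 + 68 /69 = -22.01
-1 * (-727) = 727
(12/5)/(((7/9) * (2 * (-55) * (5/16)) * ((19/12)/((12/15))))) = -41472/914375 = -0.05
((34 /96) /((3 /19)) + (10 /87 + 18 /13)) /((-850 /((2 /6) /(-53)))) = 0.00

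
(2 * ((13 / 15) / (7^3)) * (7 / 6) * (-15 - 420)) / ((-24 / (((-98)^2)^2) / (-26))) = -2306390996 / 9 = -256265666.22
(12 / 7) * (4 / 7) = 48 / 49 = 0.98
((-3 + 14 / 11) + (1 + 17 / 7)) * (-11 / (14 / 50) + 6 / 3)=-34191 / 539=-63.43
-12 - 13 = -25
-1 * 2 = -2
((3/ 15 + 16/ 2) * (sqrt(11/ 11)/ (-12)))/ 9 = -41/ 540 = -0.08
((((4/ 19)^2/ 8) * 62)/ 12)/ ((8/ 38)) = 31/ 228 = 0.14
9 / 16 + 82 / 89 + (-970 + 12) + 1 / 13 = -17705603 / 18512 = -956.44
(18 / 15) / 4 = 3 / 10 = 0.30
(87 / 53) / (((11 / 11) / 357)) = 31059 / 53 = 586.02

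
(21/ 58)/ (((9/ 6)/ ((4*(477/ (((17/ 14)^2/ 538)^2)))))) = 148509113082624/ 2422109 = 61313967.74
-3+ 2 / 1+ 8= 7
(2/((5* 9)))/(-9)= -2/405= -0.00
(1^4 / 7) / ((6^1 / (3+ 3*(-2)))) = -1 / 14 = -0.07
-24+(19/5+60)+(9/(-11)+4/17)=36668/935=39.22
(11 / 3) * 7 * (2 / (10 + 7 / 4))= 616 / 141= 4.37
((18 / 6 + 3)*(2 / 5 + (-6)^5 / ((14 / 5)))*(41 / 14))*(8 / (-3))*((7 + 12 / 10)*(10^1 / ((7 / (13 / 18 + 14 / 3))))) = 126774860816 / 15435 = 8213466.85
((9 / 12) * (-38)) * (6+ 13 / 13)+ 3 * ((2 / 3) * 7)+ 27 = -317 / 2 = -158.50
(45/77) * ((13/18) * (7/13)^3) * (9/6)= 735/7436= 0.10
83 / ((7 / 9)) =747 / 7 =106.71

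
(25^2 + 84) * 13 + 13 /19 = 175136 /19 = 9217.68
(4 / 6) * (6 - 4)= 4 / 3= 1.33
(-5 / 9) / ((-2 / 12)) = 3.33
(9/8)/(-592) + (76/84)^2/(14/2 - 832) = -4984121/1723075200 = -0.00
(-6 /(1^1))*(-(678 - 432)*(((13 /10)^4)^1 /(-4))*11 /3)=-38643033 /10000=-3864.30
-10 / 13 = -0.77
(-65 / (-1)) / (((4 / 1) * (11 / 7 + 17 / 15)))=6825 / 1136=6.01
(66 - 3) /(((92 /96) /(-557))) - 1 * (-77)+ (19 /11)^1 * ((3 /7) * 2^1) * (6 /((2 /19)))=-64562347 /1771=-36455.31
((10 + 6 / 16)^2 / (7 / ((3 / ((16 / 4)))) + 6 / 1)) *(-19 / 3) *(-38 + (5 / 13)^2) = 837309727 / 497536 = 1682.91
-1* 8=-8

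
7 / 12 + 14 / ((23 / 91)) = 15449 / 276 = 55.97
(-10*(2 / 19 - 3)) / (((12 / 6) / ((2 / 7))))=550 / 133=4.14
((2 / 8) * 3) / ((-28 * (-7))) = 3 / 784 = 0.00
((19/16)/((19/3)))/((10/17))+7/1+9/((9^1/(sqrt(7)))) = sqrt(7)+1171/160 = 9.96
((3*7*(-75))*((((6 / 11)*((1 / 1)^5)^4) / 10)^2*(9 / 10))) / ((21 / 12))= -1458 / 605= -2.41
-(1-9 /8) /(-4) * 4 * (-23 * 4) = 23 /2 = 11.50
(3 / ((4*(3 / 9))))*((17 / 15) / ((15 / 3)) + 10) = 2301 / 100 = 23.01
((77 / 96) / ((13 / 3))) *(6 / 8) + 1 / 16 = 335 / 1664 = 0.20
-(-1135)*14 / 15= 3178 / 3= 1059.33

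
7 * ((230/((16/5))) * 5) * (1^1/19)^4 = 20125/1042568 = 0.02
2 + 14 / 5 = 24 / 5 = 4.80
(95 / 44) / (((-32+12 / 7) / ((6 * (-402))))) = 400995 / 2332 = 171.95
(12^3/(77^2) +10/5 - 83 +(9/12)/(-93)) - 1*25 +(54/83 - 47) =-9279260951/61021268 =-152.07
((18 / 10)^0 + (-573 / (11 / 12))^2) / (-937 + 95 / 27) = -1276546419 / 3049684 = -418.58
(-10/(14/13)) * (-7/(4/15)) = 975/4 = 243.75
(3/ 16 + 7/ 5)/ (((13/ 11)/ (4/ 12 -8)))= -32131/ 3120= -10.30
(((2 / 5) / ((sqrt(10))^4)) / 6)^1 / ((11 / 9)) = 0.00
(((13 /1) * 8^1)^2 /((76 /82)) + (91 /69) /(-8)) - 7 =122318711 /10488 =11662.73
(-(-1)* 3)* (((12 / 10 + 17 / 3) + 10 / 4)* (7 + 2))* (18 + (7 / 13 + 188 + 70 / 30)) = 3433539 / 65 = 52823.68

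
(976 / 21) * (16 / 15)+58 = 33886 / 315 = 107.57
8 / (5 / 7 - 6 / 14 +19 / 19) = 56 / 9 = 6.22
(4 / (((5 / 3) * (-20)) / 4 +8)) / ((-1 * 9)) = 4 / 3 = 1.33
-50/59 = -0.85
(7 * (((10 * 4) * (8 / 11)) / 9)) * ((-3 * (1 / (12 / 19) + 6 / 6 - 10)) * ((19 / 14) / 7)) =97.60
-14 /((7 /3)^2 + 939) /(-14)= 9 /8500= 0.00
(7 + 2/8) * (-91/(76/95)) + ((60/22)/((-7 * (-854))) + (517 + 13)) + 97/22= -290.28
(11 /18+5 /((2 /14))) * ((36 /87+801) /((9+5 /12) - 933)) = -9931654 /321407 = -30.90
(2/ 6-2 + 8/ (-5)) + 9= 86/ 15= 5.73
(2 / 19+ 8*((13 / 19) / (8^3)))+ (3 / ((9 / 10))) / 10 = 1639 / 3648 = 0.45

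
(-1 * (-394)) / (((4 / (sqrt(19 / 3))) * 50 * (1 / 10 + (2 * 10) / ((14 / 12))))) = 1379 * sqrt(57) / 36210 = 0.29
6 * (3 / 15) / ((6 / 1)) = 1 / 5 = 0.20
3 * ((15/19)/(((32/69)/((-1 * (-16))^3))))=397440/19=20917.89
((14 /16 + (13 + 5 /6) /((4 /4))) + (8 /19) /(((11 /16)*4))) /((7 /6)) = 74545 /5852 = 12.74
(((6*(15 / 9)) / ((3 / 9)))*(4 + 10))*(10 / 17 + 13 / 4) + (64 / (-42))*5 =572785 / 357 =1604.44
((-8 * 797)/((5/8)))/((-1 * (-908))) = -12752/1135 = -11.24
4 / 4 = 1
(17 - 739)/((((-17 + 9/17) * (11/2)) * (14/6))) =18411/5390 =3.42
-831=-831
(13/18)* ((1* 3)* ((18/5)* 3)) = 117/5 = 23.40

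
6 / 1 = 6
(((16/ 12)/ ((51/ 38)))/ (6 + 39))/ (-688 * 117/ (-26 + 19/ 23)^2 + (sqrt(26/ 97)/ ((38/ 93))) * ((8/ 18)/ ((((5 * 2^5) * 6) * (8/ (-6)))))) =-2955569664438928670720/ 17004912499789908534515367 + 7950017648225792 * sqrt(2522)/ 663191587491806432846099313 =-0.00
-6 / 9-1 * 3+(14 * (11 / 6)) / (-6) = -143 / 18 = -7.94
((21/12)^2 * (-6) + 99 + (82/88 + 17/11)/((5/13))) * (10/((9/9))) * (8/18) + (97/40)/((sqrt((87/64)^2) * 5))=387.32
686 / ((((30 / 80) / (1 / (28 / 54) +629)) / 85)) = 294315560 / 3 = 98105186.67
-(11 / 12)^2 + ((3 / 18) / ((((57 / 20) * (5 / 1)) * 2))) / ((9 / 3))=-6881 / 8208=-0.84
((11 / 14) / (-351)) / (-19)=11 / 93366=0.00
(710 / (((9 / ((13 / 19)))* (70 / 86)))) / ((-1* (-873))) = 79378 / 1044981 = 0.08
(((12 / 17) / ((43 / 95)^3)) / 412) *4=10288500 / 139216757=0.07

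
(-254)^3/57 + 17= -16386095/57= -287475.35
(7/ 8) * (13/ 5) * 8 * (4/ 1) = 364/ 5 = 72.80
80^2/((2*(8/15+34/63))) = 2982.25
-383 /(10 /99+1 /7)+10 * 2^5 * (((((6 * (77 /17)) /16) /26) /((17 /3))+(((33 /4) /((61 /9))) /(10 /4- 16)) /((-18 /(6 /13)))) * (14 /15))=-42000805231 /26813709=-1566.39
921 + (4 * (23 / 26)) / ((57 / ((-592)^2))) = 16803805 / 741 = 22677.20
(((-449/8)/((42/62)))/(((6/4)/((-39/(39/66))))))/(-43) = -153109/1806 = -84.78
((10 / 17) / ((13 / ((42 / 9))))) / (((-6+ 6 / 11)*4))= -77 / 7956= -0.01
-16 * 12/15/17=-0.75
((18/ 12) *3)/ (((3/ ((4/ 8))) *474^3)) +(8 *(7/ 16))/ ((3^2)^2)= 55220377/ 1277957088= 0.04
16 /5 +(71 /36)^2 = 45941 /6480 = 7.09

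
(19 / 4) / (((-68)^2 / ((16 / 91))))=19 / 105196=0.00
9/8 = 1.12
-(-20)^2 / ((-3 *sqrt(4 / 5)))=200 *sqrt(5) / 3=149.07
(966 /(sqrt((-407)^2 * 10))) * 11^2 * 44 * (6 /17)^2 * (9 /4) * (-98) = -1855682136 * sqrt(10) /53465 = -109757.45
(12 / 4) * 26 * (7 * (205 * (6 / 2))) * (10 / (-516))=-279825 / 43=-6507.56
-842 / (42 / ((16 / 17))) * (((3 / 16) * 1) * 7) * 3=-1263 / 17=-74.29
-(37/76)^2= -1369/5776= -0.24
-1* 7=-7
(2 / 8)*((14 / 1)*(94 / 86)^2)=15463 / 3698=4.18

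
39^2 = 1521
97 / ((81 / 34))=3298 / 81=40.72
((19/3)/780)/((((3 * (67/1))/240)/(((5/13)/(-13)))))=-380/1324791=-0.00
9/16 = 0.56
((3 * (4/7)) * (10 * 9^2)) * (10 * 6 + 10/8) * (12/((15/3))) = 204120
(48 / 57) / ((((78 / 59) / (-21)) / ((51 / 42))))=-4012 / 247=-16.24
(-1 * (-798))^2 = 636804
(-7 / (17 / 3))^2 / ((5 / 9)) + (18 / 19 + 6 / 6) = 128876 / 27455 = 4.69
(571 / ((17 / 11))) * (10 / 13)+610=197620 / 221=894.21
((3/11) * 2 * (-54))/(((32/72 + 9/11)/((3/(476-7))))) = -8748/58625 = -0.15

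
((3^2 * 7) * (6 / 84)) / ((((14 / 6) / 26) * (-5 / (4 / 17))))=-1404 / 595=-2.36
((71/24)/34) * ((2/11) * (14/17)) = 497/38148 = 0.01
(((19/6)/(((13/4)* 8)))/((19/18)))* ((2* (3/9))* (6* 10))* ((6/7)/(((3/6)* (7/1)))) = 720/637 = 1.13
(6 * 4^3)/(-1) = -384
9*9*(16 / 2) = 648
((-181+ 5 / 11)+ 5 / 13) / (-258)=25763 / 36894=0.70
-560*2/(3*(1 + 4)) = -224/3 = -74.67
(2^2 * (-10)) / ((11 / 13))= -520 / 11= -47.27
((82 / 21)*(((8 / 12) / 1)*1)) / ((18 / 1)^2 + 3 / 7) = 164 / 20439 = 0.01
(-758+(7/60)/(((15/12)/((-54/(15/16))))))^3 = -444851957.29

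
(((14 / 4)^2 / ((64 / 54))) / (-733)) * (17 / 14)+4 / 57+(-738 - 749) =-15904289381 / 10695936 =-1486.95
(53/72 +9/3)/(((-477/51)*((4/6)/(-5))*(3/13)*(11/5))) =1486225/251856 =5.90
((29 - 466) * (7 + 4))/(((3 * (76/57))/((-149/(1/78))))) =27933477/2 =13966738.50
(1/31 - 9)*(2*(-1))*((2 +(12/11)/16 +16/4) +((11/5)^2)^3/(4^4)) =39821716769/341000000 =116.78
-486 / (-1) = 486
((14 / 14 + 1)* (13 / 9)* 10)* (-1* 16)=-4160 / 9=-462.22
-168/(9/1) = -56/3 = -18.67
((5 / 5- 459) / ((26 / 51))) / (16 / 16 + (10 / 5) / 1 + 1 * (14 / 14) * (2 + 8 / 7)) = -81753 / 559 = -146.25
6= 6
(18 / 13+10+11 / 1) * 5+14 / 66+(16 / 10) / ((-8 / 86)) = 203636 / 2145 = 94.94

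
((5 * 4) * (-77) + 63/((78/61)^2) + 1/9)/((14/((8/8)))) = -9134261/85176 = -107.24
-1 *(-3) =3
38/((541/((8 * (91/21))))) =3952/1623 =2.43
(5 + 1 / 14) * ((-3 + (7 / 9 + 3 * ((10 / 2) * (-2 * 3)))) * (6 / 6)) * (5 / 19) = -147325 / 1197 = -123.08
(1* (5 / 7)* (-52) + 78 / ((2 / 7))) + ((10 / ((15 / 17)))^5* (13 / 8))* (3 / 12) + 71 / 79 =10239166991 / 134379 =76196.18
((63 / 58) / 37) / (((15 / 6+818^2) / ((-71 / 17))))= -639 / 3487296139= -0.00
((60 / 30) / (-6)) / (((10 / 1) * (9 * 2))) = -0.00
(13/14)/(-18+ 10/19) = -247/4648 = -0.05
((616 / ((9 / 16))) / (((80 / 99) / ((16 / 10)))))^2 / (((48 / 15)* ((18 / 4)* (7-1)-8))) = 183656704 / 2375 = 77329.14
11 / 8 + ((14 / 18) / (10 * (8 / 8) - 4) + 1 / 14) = 2383 / 1512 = 1.58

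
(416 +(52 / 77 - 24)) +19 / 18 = 545711 / 1386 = 393.73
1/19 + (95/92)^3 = 17068813/14795072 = 1.15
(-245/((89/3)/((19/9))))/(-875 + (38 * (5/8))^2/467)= 0.02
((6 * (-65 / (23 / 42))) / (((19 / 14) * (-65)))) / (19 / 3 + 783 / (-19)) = -378 / 1633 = -0.23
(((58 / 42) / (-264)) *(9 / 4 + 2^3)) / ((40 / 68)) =-0.09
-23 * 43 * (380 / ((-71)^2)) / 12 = -93955 / 15123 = -6.21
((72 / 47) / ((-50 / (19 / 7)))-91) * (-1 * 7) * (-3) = -2247477 / 1175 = -1912.75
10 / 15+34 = 104 / 3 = 34.67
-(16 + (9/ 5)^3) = -2729/ 125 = -21.83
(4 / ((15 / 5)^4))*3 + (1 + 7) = 220 / 27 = 8.15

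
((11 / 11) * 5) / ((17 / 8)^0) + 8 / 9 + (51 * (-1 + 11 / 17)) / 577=30419 / 5193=5.86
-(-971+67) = 904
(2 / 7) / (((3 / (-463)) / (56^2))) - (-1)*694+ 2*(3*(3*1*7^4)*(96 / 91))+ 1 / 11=-39466267 / 429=-91995.96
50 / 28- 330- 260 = -8235 / 14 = -588.21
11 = 11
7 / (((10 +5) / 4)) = 28 / 15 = 1.87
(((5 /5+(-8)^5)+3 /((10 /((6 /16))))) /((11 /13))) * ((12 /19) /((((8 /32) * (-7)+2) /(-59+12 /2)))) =5418332517 /1045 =5185007.19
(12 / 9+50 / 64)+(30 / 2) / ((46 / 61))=48589 / 2208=22.01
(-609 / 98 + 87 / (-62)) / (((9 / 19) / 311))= -3255859 / 651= -5001.32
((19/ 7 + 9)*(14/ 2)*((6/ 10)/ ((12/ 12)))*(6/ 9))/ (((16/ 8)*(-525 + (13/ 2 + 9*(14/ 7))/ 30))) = -984/ 31451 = -0.03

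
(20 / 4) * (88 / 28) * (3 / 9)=110 / 21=5.24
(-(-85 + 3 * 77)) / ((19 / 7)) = -1022 / 19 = -53.79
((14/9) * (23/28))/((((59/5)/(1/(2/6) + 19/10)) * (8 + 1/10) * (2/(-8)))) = -11270/43011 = -0.26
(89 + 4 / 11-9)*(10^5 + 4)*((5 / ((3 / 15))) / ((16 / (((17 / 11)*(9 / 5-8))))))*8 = -116471658680 / 121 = -962575691.57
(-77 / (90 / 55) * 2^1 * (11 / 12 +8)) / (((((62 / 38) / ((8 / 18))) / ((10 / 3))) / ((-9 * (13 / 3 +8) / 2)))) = 318560935 / 7533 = 42288.72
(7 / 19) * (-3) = -21 / 19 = -1.11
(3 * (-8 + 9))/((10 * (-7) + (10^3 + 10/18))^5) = 177147/41202548431396484375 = 0.00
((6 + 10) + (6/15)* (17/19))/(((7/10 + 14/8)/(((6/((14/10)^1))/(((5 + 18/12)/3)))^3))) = 5178816000/100224943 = 51.67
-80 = -80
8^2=64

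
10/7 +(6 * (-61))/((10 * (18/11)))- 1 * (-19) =-407/210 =-1.94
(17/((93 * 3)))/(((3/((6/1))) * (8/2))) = 17/558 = 0.03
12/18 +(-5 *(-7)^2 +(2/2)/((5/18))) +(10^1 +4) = -3401/15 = -226.73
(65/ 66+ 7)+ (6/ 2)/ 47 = 24967/ 3102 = 8.05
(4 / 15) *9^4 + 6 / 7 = 61266 / 35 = 1750.46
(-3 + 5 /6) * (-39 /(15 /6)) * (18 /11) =3042 /55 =55.31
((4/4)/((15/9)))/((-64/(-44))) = 33/80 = 0.41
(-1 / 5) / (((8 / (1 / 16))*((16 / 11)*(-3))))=11 / 30720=0.00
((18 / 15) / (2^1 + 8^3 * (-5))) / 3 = -1 / 6395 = -0.00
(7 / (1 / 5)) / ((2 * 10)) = 7 / 4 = 1.75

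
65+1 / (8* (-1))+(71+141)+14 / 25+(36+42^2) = 2077.44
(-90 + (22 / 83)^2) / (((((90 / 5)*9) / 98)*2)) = -15178387 / 558009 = -27.20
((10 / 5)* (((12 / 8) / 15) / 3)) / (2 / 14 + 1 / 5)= 7 / 36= 0.19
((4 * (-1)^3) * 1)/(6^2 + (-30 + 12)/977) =-1954/17577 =-0.11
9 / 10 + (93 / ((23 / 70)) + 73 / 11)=735167 / 2530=290.58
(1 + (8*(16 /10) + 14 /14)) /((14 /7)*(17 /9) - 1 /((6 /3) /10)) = -666 /55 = -12.11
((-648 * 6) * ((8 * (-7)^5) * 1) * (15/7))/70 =16003008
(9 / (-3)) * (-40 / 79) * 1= 1.52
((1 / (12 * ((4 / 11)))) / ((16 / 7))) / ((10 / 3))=77 / 2560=0.03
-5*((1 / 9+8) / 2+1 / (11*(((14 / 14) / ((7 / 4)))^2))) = -34325 / 1584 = -21.67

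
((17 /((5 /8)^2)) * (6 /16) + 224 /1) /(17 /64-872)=-384512 /1394775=-0.28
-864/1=-864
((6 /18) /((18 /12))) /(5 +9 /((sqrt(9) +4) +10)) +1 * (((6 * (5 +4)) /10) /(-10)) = -10571 /21150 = -0.50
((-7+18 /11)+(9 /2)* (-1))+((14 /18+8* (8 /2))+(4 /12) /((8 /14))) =23.50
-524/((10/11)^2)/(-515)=15851/12875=1.23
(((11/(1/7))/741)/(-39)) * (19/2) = -77/3042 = -0.03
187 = 187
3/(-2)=-3/2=-1.50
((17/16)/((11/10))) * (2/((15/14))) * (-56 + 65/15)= -18445/198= -93.16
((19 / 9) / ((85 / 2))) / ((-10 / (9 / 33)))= -19 / 14025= -0.00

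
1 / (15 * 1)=1 / 15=0.07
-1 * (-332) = 332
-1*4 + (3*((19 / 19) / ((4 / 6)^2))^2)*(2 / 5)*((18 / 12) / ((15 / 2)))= -2.78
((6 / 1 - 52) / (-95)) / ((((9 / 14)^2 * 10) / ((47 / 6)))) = 0.92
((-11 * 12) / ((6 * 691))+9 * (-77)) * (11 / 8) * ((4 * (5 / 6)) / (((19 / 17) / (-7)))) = 3134302325 / 157548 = 19894.27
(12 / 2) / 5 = 6 / 5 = 1.20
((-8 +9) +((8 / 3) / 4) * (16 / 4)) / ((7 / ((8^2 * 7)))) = 234.67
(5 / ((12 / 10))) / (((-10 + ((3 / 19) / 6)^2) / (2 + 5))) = -126350 / 43317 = -2.92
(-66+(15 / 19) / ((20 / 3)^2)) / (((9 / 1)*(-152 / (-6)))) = -33431 / 115520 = -0.29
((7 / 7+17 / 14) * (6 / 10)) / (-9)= -31 / 210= -0.15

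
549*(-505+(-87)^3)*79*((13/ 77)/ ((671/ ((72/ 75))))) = -20884151808/ 3025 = -6903851.84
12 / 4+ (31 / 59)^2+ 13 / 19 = 261929 / 66139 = 3.96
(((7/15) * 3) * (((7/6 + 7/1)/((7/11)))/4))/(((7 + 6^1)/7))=3773/1560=2.42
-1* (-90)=90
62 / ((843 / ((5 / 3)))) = 310 / 2529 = 0.12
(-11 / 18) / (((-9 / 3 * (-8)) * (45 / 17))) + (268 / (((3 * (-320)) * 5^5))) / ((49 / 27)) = -3597613 / 372093750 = -0.01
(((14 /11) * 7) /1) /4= 49 /22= 2.23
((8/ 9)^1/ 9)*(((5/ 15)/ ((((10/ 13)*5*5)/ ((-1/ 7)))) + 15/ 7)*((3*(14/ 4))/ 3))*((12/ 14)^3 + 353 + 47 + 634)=7975528172/ 10418625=765.51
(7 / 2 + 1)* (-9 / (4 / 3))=-243 / 8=-30.38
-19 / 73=-0.26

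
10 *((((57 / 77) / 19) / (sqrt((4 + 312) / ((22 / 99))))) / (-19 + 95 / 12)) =-60 *sqrt(158) / 809039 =-0.00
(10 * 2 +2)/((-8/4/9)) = -99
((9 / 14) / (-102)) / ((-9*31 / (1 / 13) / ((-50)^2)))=0.00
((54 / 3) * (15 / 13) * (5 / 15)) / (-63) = -10 / 91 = -0.11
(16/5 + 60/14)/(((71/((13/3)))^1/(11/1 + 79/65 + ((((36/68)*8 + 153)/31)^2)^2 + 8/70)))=308.01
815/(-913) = -815/913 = -0.89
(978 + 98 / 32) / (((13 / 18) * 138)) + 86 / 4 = 149947 / 4784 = 31.34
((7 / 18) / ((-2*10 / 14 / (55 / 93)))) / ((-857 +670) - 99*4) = 49 / 177444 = 0.00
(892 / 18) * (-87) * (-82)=1060588 / 3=353529.33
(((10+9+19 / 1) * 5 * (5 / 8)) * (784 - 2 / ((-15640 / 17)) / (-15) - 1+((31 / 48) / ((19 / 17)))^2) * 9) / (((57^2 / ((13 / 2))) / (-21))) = -34091472620933 / 969259008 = -35172.72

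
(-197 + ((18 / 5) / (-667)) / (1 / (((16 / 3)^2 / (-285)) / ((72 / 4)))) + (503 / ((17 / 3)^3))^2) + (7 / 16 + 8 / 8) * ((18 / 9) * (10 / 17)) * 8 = -36305110415436386 / 206479403057475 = -175.83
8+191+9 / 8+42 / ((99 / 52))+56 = 73441 / 264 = 278.19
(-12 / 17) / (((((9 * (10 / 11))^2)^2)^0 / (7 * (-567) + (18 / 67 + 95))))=3114480 / 1139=2734.40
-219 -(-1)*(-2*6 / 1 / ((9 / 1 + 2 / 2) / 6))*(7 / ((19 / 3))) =-226.96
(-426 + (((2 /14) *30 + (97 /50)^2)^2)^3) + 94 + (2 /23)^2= 4127687852256094862269484152534161 /15194414306640625000000000000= 271658.24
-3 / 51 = -0.06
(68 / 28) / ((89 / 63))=153 / 89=1.72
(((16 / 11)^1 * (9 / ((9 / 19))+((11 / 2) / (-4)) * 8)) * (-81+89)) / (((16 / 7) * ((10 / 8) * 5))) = 1792 / 275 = 6.52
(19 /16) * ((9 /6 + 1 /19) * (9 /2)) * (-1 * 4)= -531 /16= -33.19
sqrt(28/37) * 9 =18 * sqrt(259)/37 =7.83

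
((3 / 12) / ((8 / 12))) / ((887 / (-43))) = -129 / 7096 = -0.02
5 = 5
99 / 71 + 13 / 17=2606 / 1207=2.16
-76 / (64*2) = -19 / 32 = -0.59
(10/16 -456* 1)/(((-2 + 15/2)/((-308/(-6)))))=-25501/6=-4250.17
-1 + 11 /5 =6 /5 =1.20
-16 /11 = -1.45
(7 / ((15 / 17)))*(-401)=-47719 / 15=-3181.27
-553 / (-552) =553 / 552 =1.00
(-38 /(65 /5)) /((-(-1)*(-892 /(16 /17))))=152 /49283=0.00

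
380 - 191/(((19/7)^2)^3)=17854963821/47045881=379.52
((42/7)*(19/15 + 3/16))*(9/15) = 1047/200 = 5.24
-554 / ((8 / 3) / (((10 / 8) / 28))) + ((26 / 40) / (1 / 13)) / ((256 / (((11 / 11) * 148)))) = -39329 / 8960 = -4.39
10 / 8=5 / 4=1.25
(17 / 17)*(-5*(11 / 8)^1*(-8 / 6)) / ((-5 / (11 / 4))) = -121 / 24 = -5.04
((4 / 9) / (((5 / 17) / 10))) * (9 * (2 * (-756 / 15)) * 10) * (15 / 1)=-2056320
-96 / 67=-1.43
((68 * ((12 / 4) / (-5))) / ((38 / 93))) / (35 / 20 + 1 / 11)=-46376 / 855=-54.24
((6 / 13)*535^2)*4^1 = 6869400 / 13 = 528415.38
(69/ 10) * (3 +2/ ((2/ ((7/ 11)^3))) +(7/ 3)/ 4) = 1411027/ 53240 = 26.50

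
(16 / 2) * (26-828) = -6416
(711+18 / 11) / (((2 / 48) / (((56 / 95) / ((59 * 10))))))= 5267808 / 308275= 17.09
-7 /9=-0.78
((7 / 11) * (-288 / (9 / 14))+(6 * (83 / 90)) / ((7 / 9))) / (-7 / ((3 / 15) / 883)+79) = 107021 / 11868010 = 0.01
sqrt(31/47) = sqrt(1457)/47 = 0.81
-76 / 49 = -1.55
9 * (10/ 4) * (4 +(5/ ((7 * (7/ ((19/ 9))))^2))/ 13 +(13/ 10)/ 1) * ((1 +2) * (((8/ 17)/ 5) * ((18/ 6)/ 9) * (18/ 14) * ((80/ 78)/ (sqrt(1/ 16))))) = 8576989376/ 144859533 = 59.21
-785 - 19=-804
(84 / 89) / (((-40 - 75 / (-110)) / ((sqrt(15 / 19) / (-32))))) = 231*sqrt(285) / 5850860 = 0.00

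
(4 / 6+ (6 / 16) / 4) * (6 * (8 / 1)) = 73 / 2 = 36.50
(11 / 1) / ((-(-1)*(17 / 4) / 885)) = 38940 / 17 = 2290.59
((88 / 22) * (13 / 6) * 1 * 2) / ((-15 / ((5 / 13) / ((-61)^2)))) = -4 / 33489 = -0.00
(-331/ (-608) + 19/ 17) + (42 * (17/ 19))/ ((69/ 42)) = 5832941/ 237728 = 24.54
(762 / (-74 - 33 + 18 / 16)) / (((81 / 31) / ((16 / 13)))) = -1007872 / 297297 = -3.39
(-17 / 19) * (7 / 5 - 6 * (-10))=-5219 / 95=-54.94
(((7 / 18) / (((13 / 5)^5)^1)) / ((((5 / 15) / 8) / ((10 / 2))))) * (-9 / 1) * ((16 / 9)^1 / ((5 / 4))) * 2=-11200000 / 1113879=-10.05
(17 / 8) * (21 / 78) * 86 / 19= 5117 / 1976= 2.59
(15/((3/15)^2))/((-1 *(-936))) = 125/312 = 0.40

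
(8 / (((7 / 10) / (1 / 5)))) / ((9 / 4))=64 / 63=1.02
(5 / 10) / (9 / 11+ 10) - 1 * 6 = -1417 / 238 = -5.95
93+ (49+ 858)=1000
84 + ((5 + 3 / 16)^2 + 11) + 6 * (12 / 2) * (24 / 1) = 252393 / 256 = 985.91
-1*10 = -10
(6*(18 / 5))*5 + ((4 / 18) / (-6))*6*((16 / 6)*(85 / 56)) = 20242 / 189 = 107.10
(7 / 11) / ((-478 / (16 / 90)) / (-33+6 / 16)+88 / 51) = 10353 / 1368862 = 0.01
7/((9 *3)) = 7/27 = 0.26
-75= -75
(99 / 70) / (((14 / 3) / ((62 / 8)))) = 9207 / 3920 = 2.35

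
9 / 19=0.47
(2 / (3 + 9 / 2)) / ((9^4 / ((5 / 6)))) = 2 / 59049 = 0.00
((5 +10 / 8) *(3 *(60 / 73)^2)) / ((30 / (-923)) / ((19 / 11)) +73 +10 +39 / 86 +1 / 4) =67868190000 / 448388151047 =0.15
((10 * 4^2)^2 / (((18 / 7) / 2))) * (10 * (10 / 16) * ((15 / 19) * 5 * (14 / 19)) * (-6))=-784000000 / 361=-2171745.15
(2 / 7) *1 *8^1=16 / 7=2.29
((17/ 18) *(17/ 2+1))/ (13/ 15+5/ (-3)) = -1615/ 144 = -11.22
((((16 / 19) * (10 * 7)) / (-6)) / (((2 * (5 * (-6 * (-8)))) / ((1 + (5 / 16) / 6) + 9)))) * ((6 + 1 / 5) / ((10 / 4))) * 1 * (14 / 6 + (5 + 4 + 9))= -2554741 / 246240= -10.38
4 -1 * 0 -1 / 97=387 / 97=3.99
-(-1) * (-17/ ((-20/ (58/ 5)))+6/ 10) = 523/ 50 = 10.46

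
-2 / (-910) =1 / 455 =0.00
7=7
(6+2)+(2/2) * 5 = 13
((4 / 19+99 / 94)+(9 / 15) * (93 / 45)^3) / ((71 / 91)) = 8.41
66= 66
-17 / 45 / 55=-17 / 2475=-0.01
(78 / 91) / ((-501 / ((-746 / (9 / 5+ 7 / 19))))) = 70870 / 120407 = 0.59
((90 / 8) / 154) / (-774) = -5 / 52976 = -0.00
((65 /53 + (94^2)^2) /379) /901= 4137969553 /18098387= 228.64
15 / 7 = 2.14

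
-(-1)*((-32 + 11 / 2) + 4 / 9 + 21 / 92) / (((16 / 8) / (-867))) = 6180265 / 552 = 11196.13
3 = 3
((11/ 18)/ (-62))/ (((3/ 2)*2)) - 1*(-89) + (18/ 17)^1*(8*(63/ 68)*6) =131670313/ 967572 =136.08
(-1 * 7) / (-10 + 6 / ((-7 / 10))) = 49 / 130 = 0.38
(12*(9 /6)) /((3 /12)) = 72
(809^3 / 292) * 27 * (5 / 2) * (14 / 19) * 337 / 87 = 56206432318995 / 160892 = 349342616.90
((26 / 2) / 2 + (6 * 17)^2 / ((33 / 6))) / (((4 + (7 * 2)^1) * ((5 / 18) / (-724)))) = -15116758 / 55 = -274850.15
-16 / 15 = -1.07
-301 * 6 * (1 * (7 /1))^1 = -12642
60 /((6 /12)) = 120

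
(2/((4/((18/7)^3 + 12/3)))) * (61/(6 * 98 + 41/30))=6591660/6064583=1.09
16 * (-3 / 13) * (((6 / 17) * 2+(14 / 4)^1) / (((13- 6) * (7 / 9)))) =-2376 / 833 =-2.85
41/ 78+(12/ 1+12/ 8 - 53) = -1520/ 39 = -38.97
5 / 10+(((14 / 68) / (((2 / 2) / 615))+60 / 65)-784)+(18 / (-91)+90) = -875845 / 1547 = -566.16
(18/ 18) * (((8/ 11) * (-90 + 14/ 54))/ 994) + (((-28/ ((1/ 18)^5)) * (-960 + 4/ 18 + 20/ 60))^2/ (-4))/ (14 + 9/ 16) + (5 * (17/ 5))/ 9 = -1521435718935797840168103475/ 34392897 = -44236916678923495167.28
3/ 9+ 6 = 19/ 3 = 6.33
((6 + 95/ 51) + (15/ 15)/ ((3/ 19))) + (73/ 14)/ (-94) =949061/ 67116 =14.14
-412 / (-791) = 412 / 791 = 0.52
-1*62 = -62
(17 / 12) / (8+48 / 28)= 7 / 48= 0.15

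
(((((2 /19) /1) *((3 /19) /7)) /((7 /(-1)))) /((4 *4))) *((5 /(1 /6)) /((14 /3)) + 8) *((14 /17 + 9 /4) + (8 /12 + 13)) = -344915 /67359712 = -0.01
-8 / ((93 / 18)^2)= -288 / 961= -0.30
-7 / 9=-0.78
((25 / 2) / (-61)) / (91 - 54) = -25 / 4514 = -0.01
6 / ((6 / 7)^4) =2401 / 216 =11.12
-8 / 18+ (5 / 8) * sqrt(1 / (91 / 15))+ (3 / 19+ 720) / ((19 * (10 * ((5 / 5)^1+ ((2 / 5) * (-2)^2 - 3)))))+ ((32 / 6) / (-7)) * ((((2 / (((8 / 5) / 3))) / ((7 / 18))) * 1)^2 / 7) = -625346923 / 31203396+ 5 * sqrt(1365) / 728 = -19.79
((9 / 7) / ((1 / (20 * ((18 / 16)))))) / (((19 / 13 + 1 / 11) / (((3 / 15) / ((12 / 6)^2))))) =3861 / 4144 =0.93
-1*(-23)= 23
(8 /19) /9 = 0.05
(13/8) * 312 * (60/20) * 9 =13689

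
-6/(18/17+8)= -51/77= -0.66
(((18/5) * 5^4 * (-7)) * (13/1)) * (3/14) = -43875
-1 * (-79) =79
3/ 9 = 1/ 3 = 0.33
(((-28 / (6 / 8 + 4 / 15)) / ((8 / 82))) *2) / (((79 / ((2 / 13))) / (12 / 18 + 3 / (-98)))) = -306680 / 438529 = -0.70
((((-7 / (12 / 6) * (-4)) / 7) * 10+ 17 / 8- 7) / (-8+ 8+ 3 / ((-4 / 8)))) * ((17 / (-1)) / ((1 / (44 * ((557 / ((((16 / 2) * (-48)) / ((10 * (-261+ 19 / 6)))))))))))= 97486053665 / 13824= 7051942.54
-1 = -1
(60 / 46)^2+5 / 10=2329 / 1058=2.20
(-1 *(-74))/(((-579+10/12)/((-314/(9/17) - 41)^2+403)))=-4825168816/93663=-51516.27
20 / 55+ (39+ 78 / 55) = 40.78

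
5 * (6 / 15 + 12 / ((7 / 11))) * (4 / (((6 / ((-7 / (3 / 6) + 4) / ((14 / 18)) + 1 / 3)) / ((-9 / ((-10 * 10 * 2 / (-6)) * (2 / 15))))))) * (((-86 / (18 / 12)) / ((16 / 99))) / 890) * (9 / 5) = -10187158509 / 8722000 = -1167.98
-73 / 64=-1.14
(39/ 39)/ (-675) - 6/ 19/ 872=-10309/ 5591700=-0.00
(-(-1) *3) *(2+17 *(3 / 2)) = 165 / 2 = 82.50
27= 27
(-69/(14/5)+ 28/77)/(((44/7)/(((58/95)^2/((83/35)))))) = -22011493/36255230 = -0.61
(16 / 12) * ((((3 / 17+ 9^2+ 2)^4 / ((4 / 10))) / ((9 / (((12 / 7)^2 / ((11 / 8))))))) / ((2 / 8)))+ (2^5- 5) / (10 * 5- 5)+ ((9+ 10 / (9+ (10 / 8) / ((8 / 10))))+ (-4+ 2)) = 352962244312163446 / 2328983085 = 151552085.79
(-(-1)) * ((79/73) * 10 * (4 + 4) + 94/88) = 281511/3212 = 87.64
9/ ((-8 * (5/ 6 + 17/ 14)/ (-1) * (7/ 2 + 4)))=63/ 860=0.07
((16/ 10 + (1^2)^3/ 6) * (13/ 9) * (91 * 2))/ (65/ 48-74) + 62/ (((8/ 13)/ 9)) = 565117969/ 627660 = 900.36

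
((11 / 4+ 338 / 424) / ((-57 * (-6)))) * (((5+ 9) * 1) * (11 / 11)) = 1316 / 9063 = 0.15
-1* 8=-8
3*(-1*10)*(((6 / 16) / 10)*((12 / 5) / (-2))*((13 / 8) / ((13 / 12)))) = 81 / 40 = 2.02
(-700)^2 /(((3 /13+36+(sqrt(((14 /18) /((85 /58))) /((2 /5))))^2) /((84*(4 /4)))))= 40933620000 /37351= 1095917.65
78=78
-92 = -92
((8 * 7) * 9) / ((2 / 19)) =4788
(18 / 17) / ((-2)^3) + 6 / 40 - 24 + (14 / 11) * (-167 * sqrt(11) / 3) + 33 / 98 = -2338 * sqrt(11) / 33 - 98484 / 4165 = -258.62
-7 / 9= -0.78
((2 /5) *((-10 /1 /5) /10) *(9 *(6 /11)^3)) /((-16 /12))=2916 /33275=0.09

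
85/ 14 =6.07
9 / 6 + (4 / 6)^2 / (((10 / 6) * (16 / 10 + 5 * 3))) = 755 / 498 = 1.52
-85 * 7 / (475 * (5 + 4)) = -119 / 855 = -0.14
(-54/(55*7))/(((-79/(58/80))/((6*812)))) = 136242/21725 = 6.27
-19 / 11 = -1.73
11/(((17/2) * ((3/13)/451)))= 128986/51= 2529.14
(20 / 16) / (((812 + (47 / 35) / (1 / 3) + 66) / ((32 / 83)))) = 1400 / 2562293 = 0.00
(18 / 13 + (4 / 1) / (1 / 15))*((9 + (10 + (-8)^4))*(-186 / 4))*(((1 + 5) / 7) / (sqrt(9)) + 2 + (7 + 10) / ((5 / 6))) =-3464002062 / 13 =-266461697.08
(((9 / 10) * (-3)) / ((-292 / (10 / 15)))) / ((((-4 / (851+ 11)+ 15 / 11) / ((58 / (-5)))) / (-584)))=4949604 / 161075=30.73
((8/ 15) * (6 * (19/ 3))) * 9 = 182.40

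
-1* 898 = -898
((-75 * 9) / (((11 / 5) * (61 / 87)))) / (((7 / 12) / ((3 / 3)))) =-3523500 / 4697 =-750.16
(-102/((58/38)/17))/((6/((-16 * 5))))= 439280/29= 15147.59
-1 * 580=-580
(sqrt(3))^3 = 3 * sqrt(3) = 5.20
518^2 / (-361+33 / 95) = -344470 / 463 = -744.00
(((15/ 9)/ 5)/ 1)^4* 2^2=4/ 81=0.05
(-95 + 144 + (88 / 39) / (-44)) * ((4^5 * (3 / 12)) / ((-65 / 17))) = -8307968 / 2535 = -3277.30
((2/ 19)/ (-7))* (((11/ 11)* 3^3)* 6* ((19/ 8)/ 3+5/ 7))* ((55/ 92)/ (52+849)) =-16335/ 6710648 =-0.00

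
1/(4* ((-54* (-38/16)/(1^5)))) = 1/513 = 0.00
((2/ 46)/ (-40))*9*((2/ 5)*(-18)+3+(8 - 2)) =-81/ 4600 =-0.02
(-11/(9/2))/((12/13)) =-2.65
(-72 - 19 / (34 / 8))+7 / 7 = -1283 / 17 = -75.47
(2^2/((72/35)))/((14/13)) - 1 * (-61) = 62.81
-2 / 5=-0.40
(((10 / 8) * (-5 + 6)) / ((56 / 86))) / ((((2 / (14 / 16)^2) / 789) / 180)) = 53435025 / 512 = 104365.28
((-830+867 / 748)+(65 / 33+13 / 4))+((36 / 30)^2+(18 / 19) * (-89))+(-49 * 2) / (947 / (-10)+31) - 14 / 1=-918.96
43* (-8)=-344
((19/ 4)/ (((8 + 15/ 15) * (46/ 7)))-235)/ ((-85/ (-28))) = -2723189/ 35190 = -77.39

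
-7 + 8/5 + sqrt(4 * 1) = -17/5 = -3.40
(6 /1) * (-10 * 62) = -3720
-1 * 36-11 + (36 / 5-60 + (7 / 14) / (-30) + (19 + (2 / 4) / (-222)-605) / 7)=-237673 / 1295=-183.53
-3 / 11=-0.27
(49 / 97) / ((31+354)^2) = 1 / 293425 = 0.00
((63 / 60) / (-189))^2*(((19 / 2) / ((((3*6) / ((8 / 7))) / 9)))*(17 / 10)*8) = 323 / 141750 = 0.00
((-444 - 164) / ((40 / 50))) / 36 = -190 / 9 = -21.11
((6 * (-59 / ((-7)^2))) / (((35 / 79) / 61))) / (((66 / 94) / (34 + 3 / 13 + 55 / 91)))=-16944394316 / 343343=-49351.22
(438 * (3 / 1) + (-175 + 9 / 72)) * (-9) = -82017 / 8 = -10252.12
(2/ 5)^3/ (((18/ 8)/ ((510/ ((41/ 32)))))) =34816/ 3075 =11.32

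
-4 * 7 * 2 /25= -56 /25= -2.24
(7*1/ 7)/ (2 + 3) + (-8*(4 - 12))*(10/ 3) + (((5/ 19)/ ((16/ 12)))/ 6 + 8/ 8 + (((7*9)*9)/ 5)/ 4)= 553849/ 2280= 242.92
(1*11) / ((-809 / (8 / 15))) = -88 / 12135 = -0.01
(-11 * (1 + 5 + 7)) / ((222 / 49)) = -7007 / 222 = -31.56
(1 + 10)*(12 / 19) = 132 / 19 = 6.95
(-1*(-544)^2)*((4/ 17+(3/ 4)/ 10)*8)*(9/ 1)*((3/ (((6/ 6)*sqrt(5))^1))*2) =-198346752*sqrt(5)/ 25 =-17740672.82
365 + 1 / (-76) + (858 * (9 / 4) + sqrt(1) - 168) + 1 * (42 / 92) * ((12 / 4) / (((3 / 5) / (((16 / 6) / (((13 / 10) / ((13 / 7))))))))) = 3735795 / 1748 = 2137.18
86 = 86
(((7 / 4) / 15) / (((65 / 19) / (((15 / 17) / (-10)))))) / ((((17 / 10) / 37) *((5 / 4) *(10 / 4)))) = -9842 / 469625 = -0.02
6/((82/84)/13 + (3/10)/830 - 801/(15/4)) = -13595400/483825271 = -0.03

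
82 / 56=41 / 28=1.46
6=6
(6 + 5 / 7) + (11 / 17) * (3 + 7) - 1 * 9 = 498 / 119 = 4.18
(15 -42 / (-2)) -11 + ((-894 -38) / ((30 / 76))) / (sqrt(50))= 25 -17708* sqrt(2) / 75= -308.91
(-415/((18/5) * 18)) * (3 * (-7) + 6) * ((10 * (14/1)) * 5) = 1815625/27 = 67245.37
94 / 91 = 1.03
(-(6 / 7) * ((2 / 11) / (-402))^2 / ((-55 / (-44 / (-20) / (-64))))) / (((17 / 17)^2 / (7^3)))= -0.00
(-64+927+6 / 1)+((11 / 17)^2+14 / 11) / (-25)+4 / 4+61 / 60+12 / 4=833485171 / 953700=873.95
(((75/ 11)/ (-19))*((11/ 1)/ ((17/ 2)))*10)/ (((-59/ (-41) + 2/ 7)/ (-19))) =28700/ 561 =51.16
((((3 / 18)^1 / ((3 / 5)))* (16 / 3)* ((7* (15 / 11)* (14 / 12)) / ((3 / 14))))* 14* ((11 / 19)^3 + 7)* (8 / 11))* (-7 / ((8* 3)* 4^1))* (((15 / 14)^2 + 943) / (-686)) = 3458808800 / 6111369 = 565.96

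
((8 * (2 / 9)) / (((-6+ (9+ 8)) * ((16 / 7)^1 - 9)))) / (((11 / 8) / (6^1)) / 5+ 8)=-8960 / 2994981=-0.00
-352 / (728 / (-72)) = 34.81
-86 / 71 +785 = 55649 / 71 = 783.79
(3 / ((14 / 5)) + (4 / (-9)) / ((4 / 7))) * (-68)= -1258 / 63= -19.97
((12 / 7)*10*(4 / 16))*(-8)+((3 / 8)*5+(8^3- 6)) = 26521 / 56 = 473.59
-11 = -11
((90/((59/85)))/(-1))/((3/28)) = -71400/59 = -1210.17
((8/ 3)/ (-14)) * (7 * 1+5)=-16/ 7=-2.29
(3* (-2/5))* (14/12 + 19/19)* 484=-6292/5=-1258.40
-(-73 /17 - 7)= 192 /17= 11.29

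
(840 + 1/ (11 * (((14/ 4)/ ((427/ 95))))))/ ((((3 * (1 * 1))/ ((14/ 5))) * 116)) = 3072727/ 454575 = 6.76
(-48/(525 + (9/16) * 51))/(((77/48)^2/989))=-583335936/17508337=-33.32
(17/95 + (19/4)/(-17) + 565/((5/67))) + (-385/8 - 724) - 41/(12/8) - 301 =250794301/38760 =6470.44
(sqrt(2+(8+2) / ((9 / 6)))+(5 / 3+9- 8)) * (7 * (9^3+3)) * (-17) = -29036 * sqrt(78)- 232288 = -488727.01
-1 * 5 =-5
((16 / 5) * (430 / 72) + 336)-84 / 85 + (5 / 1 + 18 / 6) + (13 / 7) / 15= 1939831 / 5355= 362.25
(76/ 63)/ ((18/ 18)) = 1.21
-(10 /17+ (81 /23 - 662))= 257235 /391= 657.89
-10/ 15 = -0.67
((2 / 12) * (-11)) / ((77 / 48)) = -8 / 7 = -1.14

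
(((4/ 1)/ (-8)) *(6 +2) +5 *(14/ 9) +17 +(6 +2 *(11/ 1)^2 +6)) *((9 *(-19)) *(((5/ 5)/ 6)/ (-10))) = 46987/ 60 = 783.12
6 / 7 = 0.86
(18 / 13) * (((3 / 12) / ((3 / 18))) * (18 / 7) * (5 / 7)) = 2430 / 637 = 3.81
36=36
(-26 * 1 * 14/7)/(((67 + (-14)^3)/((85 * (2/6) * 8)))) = 35360/8031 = 4.40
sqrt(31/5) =sqrt(155)/5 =2.49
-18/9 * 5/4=-5/2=-2.50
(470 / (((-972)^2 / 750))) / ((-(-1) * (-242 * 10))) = -5875 / 38106288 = -0.00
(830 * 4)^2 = 11022400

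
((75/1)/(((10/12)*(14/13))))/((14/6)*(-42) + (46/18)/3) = -15795/18361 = -0.86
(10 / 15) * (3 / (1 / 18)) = 36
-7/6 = -1.17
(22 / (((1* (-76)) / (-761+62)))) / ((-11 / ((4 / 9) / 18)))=-233 / 513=-0.45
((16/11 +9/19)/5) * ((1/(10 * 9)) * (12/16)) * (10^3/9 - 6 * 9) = 0.18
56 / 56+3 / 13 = 16 / 13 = 1.23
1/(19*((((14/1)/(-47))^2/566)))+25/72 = 22528567/67032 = 336.09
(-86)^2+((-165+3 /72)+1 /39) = 752031 /104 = 7231.07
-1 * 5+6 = 1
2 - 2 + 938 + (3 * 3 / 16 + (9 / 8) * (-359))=8555 / 16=534.69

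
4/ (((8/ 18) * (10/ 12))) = 54/ 5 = 10.80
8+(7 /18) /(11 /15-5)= 3037 /384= 7.91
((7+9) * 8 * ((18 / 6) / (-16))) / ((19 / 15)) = -360 / 19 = -18.95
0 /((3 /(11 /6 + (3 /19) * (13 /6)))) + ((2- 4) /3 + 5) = 13 /3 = 4.33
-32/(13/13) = -32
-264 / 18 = -44 / 3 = -14.67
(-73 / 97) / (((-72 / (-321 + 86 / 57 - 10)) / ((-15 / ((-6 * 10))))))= -1371013 / 1592352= -0.86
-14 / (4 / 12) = -42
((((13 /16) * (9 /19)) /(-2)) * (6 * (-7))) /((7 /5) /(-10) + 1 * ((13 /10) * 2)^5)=2559375 /37580024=0.07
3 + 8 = 11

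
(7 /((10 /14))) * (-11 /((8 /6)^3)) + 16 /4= -13273 /320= -41.48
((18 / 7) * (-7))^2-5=319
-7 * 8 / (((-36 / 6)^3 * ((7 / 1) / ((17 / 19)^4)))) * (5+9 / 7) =3674924 / 24630669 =0.15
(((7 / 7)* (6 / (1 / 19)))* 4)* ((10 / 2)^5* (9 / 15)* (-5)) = -4275000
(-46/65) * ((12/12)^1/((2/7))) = -161/65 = -2.48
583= 583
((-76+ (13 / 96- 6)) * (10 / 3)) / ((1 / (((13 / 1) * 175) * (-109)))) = 67667900.17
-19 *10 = -190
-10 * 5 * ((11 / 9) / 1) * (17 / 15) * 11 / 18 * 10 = -102850 / 243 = -423.25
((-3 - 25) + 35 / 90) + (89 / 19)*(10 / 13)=-106739 / 4446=-24.01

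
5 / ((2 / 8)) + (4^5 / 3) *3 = 1044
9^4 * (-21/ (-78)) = 45927/ 26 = 1766.42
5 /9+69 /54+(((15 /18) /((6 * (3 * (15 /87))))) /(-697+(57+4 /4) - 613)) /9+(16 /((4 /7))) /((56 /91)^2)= 5763052 /76059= 75.77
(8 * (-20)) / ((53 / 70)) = -11200 / 53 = -211.32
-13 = -13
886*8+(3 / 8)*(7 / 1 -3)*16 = 7112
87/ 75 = 29/ 25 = 1.16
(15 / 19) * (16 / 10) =24 / 19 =1.26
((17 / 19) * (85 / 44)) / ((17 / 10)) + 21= 9203 / 418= 22.02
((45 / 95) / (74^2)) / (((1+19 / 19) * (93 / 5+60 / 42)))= 315 / 145869688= 0.00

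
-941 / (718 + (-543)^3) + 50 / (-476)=-4002333267 / 38104344782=-0.11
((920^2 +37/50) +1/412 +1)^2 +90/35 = 716395909586.35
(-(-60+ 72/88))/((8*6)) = 217/176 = 1.23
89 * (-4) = -356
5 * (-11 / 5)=-11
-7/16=-0.44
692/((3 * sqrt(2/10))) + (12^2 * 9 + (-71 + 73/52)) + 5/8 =692 * sqrt(5)/3 + 127611/104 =1742.82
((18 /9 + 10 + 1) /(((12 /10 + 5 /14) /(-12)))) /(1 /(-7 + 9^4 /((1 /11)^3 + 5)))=-912040395 /6976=-130739.74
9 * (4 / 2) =18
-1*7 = -7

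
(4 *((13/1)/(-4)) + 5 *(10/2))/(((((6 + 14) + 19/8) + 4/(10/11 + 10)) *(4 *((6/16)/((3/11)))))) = 2880/30019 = 0.10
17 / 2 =8.50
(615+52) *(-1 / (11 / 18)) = -12006 / 11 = -1091.45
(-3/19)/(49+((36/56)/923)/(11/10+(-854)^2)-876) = 47121177831/246805022419216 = 0.00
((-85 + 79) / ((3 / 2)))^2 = 16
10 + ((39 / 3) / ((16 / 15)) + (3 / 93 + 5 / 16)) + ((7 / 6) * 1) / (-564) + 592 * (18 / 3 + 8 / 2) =623395187 / 104904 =5942.53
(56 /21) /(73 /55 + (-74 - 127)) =-220 /16473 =-0.01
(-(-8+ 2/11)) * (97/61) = 8342/671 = 12.43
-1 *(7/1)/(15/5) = -7/3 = -2.33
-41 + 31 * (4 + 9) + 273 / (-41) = 14569 / 41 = 355.34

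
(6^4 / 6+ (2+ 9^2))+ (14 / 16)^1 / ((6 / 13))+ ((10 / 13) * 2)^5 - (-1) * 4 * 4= 5801337823 / 17822064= 325.51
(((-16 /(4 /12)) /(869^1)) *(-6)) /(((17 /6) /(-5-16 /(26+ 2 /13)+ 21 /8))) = -438696 /1255705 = -0.35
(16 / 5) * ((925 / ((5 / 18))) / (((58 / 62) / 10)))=3303360 / 29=113908.97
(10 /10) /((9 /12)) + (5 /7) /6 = 61 /42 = 1.45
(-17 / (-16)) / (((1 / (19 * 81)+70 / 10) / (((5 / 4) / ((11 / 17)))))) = 2223855 / 7584896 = 0.29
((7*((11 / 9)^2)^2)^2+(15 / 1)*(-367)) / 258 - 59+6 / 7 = -70993538173 / 903981141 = -78.53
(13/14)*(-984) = -6396/7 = -913.71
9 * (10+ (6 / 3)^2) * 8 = 1008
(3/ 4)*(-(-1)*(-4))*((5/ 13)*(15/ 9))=-25/ 13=-1.92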